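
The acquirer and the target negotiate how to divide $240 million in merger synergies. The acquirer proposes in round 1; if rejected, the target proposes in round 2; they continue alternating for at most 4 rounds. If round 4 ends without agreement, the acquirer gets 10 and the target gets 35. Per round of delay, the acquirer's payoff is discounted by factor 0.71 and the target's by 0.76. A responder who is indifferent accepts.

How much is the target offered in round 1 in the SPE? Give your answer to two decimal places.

147.22

Round 4 (the target proposes): the acquirer gets 10 if talks fail, so the target offers 10 and keeps 230.
Round 3 (the acquirer proposes): the target can get 230 next round, worth 0.76 × 230 = 174.8 now; the acquirer offers that and keeps 65.2.
Round 2 (the target proposes): the acquirer can get 65.2 next round, worth 0.71 × 65.2 = 46.292 now; the target offers that and keeps 193.708.
Round 1 (the acquirer proposes): the target can get 193.708 next round, worth 0.76 × 193.708 = 147.21808 now. The acquirer offers 147.21808 and keeps 240 − 147.21808 = 92.78192.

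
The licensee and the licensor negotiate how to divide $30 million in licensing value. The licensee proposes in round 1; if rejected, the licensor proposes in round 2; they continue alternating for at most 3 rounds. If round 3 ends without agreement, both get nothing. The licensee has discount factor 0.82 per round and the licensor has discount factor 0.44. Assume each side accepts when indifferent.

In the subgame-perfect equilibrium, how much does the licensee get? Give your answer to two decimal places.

Round 3 (the licensee proposes): rejection yields 0 for the licensor; the licensee offers 0 and keeps 30.
Round 2 (the licensor proposes): the licensee can get 30 next round, worth 0.82 × 30 = 24.6 now. The licensor offers 24.6 and keeps 30 − 24.6 = 5.4.
Round 1 (the licensee proposes): the licensor can get 5.4 next round, worth 0.44 × 5.4 = 2.376 now. The licensee offers 2.376 and keeps 30 − 2.376 = 27.624.

27.62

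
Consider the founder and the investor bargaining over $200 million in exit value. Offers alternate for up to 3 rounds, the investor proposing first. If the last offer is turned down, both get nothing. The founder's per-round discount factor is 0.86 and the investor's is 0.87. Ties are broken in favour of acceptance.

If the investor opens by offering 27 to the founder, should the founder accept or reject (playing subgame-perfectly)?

Accept

Work out the founder's continuation value if the offer is rejected.
Round 3 (the investor proposes): the founder will accept anything ≥ 0, so the investor offers 0 and keeps 200.
Round 2 (the founder proposes): the investor can get 200 next round, worth 0.87 × 200 = 174 now; the founder offers that and keeps 26.
So by rejecting in round 1, the founder gets 26 next round, worth 0.86 × 26 = 22.36 now.
Offer 27 ≥ 22.36, so the founder accepts.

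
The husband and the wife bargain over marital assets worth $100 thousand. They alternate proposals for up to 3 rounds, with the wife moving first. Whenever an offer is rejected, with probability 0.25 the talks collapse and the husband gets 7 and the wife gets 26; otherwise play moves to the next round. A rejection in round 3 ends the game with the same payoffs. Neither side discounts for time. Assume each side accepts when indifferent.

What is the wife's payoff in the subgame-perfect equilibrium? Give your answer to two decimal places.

By backward induction:
Round 3 (the wife proposes): the husband gets 7 if talks fail, so the wife offers 7 and keeps 93.
Round 2 (the husband proposes): rejecting gives the wife an expected 0.75 × 93 + 0.25 × 26 = 76.25; the husband offers that and keeps 23.75.
Round 1 (the wife proposes): rejecting gives the husband an expected 0.75 × 23.75 + 0.25 × 7 = 19.5625, so the wife offers 19.5625, keeping 80.4375.

80.44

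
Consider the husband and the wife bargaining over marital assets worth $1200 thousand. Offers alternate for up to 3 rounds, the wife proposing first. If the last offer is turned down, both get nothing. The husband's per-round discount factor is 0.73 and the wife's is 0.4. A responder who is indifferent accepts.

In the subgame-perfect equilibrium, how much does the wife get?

674.4

Round 3 (the wife proposes): the husband will accept anything ≥ 0, so the wife offers 0 and keeps 1200.
Round 2 (the husband proposes): the wife can get 1200 next round, worth 0.4 × 1200 = 480 now. The husband offers 480 and keeps 1200 − 480 = 720.
Round 1 (the wife proposes): the husband can get 720 next round, worth 0.73 × 720 = 525.6 now; the wife offers that and keeps 674.4.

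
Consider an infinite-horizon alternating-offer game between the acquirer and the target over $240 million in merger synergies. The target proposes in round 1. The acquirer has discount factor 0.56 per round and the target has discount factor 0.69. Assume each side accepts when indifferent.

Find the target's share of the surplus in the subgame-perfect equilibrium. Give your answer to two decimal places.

In a stationary SPE each proposer offers the other exactly their discounted continuation value.
If the target keeps x when proposing and the acquirer keeps y when proposing, then x = 240 − 0.56y and y = 240 − 0.69x.
Solving: x = 240(1 − 0.56) / (1 − 0.69·0.56) = 105.6 / 0.6136 ≈ 172.0991.
The acquirer gets 240 − 172.0991 ≈ 67.9009.

172.10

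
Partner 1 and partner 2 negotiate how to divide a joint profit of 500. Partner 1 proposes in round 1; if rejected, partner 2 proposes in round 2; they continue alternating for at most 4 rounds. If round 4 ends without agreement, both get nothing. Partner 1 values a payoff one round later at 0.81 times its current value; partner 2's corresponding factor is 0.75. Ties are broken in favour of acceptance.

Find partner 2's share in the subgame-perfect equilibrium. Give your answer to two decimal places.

Round 4 (partner 2 proposes): partner 1 will accept anything ≥ 0, so partner 2 offers 0 and keeps 500.
Round 3 (partner 1 proposes): partner 2 can get 500 next round, worth 0.75 × 500 = 375 now; partner 1 offers that and keeps 125.
Round 2 (partner 2 proposes): partner 1 can get 125 next round, worth 0.81 × 125 = 101.25 now. Partner 2 offers 101.25 and keeps 500 − 101.25 = 398.75.
Round 1 (partner 1 proposes): partner 2 can get 398.75 next round, worth 0.75 × 398.75 = 299.0625 now, so partner 1 offers 299.0625, keeping 200.9375.

299.06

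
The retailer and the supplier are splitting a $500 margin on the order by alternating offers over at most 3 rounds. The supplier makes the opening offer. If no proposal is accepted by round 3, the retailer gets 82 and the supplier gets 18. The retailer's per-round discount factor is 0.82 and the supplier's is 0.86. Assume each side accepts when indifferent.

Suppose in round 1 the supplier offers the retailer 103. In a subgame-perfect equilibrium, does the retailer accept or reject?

Round 3 (the supplier proposes): the retailer gets 82 if talks fail, so the supplier offers 82 and keeps 418.
Round 2 (the retailer proposes): the supplier can get 418 next round, worth 0.86 × 418 = 359.48 now; the retailer offers that and keeps 140.52.
So by rejecting in round 1, the retailer gets 140.52 next round, worth 0.82 × 140.52 = 115.2264 now.
Offer 103 < 115.2264, so the retailer rejects.

Reject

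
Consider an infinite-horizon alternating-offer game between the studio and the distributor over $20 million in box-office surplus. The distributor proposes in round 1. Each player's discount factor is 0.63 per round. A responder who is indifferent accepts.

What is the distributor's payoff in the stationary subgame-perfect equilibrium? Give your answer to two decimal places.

Let x be the distributor's share when the distributor proposes and y be the studio's share when the studio proposes.
The studio accepts iff offered ≥ 0.63·y, so x = 20 − 0.63y. Symmetrically y = 20 − 0.63x.
Substituting: x = 20 − 0.63(20 − 0.63x), giving x(1 − 0.63·0.63) = 20(1 − 0.63).
So x = 20 × 0.37 / 0.6031 ≈ 12.2699, and the studio receives 20 − x ≈ 7.7301.

12.27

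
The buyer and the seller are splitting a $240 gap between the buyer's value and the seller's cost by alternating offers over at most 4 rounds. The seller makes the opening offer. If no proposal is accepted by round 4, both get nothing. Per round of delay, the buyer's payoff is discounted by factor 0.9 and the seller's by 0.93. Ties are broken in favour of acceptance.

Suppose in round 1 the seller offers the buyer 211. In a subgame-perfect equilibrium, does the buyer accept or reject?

Accept

Round 4 (the buyer proposes): the seller will accept anything ≥ 0, so the buyer offers 0 and keeps 240.
Round 3 (the seller proposes): the buyer can get 240 next round, worth 0.9 × 240 = 216 now, so the seller offers 216, keeping 24.
Round 2 (the buyer proposes): the seller can get 24 next round, worth 0.93 × 24 = 22.32 now. The buyer offers 22.32 and keeps 240 − 22.32 = 217.68.
So by rejecting in round 1, the buyer gets 217.68 next round, worth 0.9 × 217.68 = 195.912 now.
Offer 211 ≥ 195.912, so the buyer accepts.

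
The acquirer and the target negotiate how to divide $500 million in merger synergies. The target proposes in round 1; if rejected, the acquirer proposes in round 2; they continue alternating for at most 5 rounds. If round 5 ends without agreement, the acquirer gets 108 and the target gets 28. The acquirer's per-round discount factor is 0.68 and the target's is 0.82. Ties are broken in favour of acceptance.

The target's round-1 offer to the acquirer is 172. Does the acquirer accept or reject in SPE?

Work out the acquirer's continuation value if the offer is rejected.
Round 5 (the target proposes): the acquirer gets 108 if talks fail, so the target offers 108 and keeps 392.
Round 4 (the acquirer proposes): the target can get 392 next round, worth 0.82 × 392 = 321.44 now; the acquirer offers that and keeps 178.56.
Round 3 (the target proposes): the acquirer can get 178.56 next round, worth 0.68 × 178.56 = 121.4208 now; the target offers that and keeps 378.5792.
Round 2 (the acquirer proposes): the target can get 378.5792 next round, worth 0.82 × 378.5792 = 310.434944 now; the acquirer offers that and keeps 189.565056.
So by rejecting in round 1, the acquirer gets 189.565056 next round, worth 0.68 × 189.565056 = 128.90423808 now.
Offer 172 ≥ 128.90423808, so the acquirer accepts.

Accept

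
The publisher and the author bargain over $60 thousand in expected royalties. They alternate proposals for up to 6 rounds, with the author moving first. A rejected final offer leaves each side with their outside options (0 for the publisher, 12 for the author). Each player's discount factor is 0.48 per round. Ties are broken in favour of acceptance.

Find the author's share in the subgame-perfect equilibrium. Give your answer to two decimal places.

Round 6 (the publisher proposes): the author gets 12 if talks fail, so the publisher offers 12 and keeps 48.
Round 5 (the author proposes): the publisher can get 48 next round, worth 0.48 × 48 = 23.04 now; the author offers that and keeps 36.96.
Round 4 (the publisher proposes): the author can get 36.96 next round, worth 0.48 × 36.96 = 17.7408 now. The publisher offers 17.7408 and keeps 60 − 17.7408 = 42.2592.
Round 3 (the author proposes): the publisher can get 42.2592 next round, worth 0.48 × 42.2592 = 20.284416 now; the author offers that and keeps 39.715584.
Round 2 (the publisher proposes): the author can get 39.715584 next round, worth 0.48 × 39.715584 = 19.06348032 now; the publisher offers that and keeps 40.93651968.
Round 1 (the author proposes): the publisher can get 40.93651968 next round, worth 0.48 × 40.93651968 = 19.6495294464 now. The author offers 19.6495294464 and keeps 60 − 19.6495294464 = 40.3504705536.

40.35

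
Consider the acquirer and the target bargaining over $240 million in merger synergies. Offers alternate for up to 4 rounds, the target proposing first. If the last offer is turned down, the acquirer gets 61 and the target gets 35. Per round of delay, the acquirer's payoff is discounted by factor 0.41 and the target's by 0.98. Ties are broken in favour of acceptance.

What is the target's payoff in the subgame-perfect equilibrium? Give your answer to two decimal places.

Solve by backward induction from round 4.
Round 4 (the acquirer proposes): the target gets 35 if talks fail, so the acquirer offers 35 and keeps 205.
Round 3 (the target proposes): the acquirer can get 205 next round, worth 0.41 × 205 = 84.05 now, so the target offers 84.05, keeping 155.95.
Round 2 (the acquirer proposes): the target can get 155.95 next round, worth 0.98 × 155.95 = 152.831 now, so the acquirer offers 152.831, keeping 87.169.
Round 1 (the target proposes): the acquirer can get 87.169 next round, worth 0.41 × 87.169 = 35.73929 now; the target offers that and keeps 204.26071.

204.26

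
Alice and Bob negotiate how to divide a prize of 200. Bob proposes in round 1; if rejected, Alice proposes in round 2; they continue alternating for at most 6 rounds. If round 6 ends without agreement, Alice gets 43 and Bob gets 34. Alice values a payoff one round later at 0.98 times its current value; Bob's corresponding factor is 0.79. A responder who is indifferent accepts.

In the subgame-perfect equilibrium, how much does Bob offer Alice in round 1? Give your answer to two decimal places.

170.53

Round 6 (Alice proposes): Bob gets 34 if talks fail, so Alice offers 34 and keeps 166.
Round 5 (Bob proposes): Alice can get 166 next round, worth 0.98 × 166 = 162.68 now; Bob offers that and keeps 37.32.
Round 4 (Alice proposes): Bob can get 37.32 next round, worth 0.79 × 37.32 = 29.4828 now. Alice offers 29.4828 and keeps 200 − 29.4828 = 170.5172.
Round 3 (Bob proposes): Alice can get 170.5172 next round, worth 0.98 × 170.5172 = 167.106856 now. Bob offers 167.106856 and keeps 200 − 167.106856 = 32.893144.
Round 2 (Alice proposes): Bob can get 32.893144 next round, worth 0.79 × 32.893144 = 25.98558376 now, so Alice offers 25.98558376, keeping 174.01441624.
Round 1 (Bob proposes): Alice can get 174.01441624 next round, worth 0.98 × 174.01441624 = 170.5341279152 now; Bob offers that and keeps 29.4658720848.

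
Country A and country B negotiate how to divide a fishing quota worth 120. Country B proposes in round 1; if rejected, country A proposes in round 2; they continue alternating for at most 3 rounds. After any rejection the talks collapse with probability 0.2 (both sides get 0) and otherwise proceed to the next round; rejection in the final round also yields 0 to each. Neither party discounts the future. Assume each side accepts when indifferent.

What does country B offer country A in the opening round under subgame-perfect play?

19.2

Round 3 (country B proposes): rejection yields 0 for country A; country B offers 0 and keeps 120.
Round 2 (country A proposes): rejecting gives country B an expected 0.8 × 120 = 96, so country A offers 96, keeping 24.
Round 1 (country B proposes): rejecting gives country A an expected 0.8 × 24 = 19.2. Country B offers 19.2 and keeps 120 − 19.2 = 100.8.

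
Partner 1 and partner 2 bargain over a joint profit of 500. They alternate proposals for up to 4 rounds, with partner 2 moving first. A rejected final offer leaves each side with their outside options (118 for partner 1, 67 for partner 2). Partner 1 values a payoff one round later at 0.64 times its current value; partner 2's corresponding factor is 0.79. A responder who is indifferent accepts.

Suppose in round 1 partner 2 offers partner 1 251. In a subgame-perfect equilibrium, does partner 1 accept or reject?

Round 4 (partner 1 proposes): partner 2 gets 67 if talks fail, so partner 1 offers 67 and keeps 433.
Round 3 (partner 2 proposes): partner 1 can get 433 next round, worth 0.64 × 433 = 277.12 now, so partner 2 offers 277.12, keeping 222.88.
Round 2 (partner 1 proposes): partner 2 can get 222.88 next round, worth 0.79 × 222.88 = 176.0752 now; partner 1 offers that and keeps 323.9248.
So by rejecting in round 1, partner 1 gets 323.9248 next round, worth 0.64 × 323.9248 = 207.311872 now.
Offer 251 ≥ 207.311872, so partner 1 accepts.

Accept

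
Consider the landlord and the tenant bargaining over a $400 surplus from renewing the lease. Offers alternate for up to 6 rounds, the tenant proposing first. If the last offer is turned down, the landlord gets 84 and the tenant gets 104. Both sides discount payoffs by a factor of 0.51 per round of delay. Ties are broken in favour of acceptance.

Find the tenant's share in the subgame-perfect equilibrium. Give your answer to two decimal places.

263.83

Round 6 (the landlord proposes): the tenant gets 104 if talks fail, so the landlord offers 104 and keeps 296.
Round 5 (the tenant proposes): the landlord can get 296 next round, worth 0.51 × 296 = 150.96 now. The tenant offers 150.96 and keeps 400 − 150.96 = 249.04.
Round 4 (the landlord proposes): the tenant can get 249.04 next round, worth 0.51 × 249.04 = 127.0104 now; the landlord offers that and keeps 272.9896.
Round 3 (the tenant proposes): the landlord can get 272.9896 next round, worth 0.51 × 272.9896 = 139.224696 now. The tenant offers 139.224696 and keeps 400 − 139.224696 = 260.775304.
Round 2 (the landlord proposes): the tenant can get 260.775304 next round, worth 0.51 × 260.775304 = 132.99540504 now. The landlord offers 132.99540504 and keeps 400 − 132.99540504 = 267.00459496.
Round 1 (the tenant proposes): the landlord can get 267.00459496 next round, worth 0.51 × 267.00459496 = 136.1723434296 now; the tenant offers that and keeps 263.8276565704.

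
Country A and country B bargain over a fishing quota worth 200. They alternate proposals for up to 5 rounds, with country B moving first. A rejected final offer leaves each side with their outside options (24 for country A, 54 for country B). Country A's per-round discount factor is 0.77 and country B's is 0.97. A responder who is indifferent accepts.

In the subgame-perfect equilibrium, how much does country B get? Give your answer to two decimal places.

178.54

Round 5 (country B proposes): country A gets 24 if talks fail, so country B offers 24 and keeps 176.
Round 4 (country A proposes): country B can get 176 next round, worth 0.97 × 176 = 170.72 now. Country A offers 170.72 and keeps 200 − 170.72 = 29.28.
Round 3 (country B proposes): country A can get 29.28 next round, worth 0.77 × 29.28 = 22.5456 now. Country B offers 22.5456 and keeps 200 − 22.5456 = 177.4544.
Round 2 (country A proposes): country B can get 177.4544 next round, worth 0.97 × 177.4544 = 172.130768 now. Country A offers 172.130768 and keeps 200 − 172.130768 = 27.869232.
Round 1 (country B proposes): country A can get 27.869232 next round, worth 0.77 × 27.869232 = 21.45930864 now, so country B offers 21.45930864, keeping 178.54069136.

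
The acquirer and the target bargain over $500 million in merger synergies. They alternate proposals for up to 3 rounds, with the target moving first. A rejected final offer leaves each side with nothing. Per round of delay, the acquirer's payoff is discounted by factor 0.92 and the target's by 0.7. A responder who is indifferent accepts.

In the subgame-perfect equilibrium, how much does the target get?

Round 3 (the target proposes): the acquirer will accept anything ≥ 0, so the target offers 0 and keeps 500.
Round 2 (the acquirer proposes): the target can get 500 next round, worth 0.7 × 500 = 350 now, so the acquirer offers 350, keeping 150.
Round 1 (the target proposes): the acquirer can get 150 next round, worth 0.92 × 150 = 138 now; the target offers that and keeps 362.

362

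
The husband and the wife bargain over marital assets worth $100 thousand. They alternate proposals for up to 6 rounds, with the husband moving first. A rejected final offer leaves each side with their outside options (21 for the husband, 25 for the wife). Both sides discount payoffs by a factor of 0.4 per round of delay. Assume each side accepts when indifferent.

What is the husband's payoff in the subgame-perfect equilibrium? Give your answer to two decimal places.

Solve by backward induction from round 6.
Round 6 (the wife proposes): the husband gets 21 if talks fail, so the wife offers 21 and keeps 79.
Round 5 (the husband proposes): the wife can get 79 next round, worth 0.4 × 79 = 31.6 now; the husband offers that and keeps 68.4.
Round 4 (the wife proposes): the husband can get 68.4 next round, worth 0.4 × 68.4 = 27.36 now; the wife offers that and keeps 72.64.
Round 3 (the husband proposes): the wife can get 72.64 next round, worth 0.4 × 72.64 = 29.056 now; the husband offers that and keeps 70.944.
Round 2 (the wife proposes): the husband can get 70.944 next round, worth 0.4 × 70.944 = 28.3776 now. The wife offers 28.3776 and keeps 100 − 28.3776 = 71.6224.
Round 1 (the husband proposes): the wife can get 71.6224 next round, worth 0.4 × 71.6224 = 28.64896 now; the husband offers that and keeps 71.35104.

71.35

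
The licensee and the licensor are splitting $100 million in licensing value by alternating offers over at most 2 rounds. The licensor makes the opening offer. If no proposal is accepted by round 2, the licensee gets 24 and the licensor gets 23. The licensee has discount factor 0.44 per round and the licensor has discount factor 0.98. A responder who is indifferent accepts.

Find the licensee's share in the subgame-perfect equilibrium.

33.88

Work backward from the last round.
Round 2 (the licensee proposes): the licensor gets 23 if talks fail, so the licensee offers 23 and keeps 77.
Round 1 (the licensor proposes): the licensee can get 77 next round, worth 0.44 × 77 = 33.88 now; the licensor offers that and keeps 66.12.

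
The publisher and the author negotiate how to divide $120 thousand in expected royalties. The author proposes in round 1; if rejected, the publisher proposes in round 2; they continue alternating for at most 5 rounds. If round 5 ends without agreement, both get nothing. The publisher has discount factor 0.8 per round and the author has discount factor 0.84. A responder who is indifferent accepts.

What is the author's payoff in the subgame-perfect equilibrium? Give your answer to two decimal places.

Round 5 (the author proposes): the publisher will accept anything ≥ 0, so the author offers 0 and keeps 120.
Round 4 (the publisher proposes): the author can get 120 next round, worth 0.84 × 120 = 100.8 now. The publisher offers 100.8 and keeps 120 − 100.8 = 19.2.
Round 3 (the author proposes): the publisher can get 19.2 next round, worth 0.8 × 19.2 = 15.36 now. The author offers 15.36 and keeps 120 − 15.36 = 104.64.
Round 2 (the publisher proposes): the author can get 104.64 next round, worth 0.84 × 104.64 = 87.8976 now. The publisher offers 87.8976 and keeps 120 − 87.8976 = 32.1024.
Round 1 (the author proposes): the publisher can get 32.1024 next round, worth 0.8 × 32.1024 = 25.68192 now; the author offers that and keeps 94.31808.

94.32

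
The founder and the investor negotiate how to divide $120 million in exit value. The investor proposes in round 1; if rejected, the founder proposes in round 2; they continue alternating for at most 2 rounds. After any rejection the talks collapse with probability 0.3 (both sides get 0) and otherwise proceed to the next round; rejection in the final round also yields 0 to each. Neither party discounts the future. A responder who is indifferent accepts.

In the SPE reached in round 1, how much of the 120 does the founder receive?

Round 2 (the founder proposes): rejection yields 0 for the investor; the founder offers 0 and keeps 120.
Round 1 (the investor proposes): rejecting gives the founder an expected 0.7 × 120 = 84, so the investor offers 84, keeping 36.

84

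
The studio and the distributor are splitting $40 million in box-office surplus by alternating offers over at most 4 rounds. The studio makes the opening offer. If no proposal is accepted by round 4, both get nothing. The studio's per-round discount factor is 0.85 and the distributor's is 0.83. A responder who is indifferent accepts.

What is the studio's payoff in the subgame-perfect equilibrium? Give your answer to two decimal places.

11.60

Round 4 (the distributor proposes): rejection yields 0 for the studio; the distributor offers 0 and keeps 40.
Round 3 (the studio proposes): the distributor can get 40 next round, worth 0.83 × 40 = 33.2 now, so the studio offers 33.2, keeping 6.8.
Round 2 (the distributor proposes): the studio can get 6.8 next round, worth 0.85 × 6.8 = 5.78 now, so the distributor offers 5.78, keeping 34.22.
Round 1 (the studio proposes): the distributor can get 34.22 next round, worth 0.83 × 34.22 = 28.4026 now; the studio offers that and keeps 11.5974.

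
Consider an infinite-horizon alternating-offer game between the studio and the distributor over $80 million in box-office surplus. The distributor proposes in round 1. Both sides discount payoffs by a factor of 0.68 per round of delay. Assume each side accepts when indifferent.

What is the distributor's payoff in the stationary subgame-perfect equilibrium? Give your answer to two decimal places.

In a stationary SPE each proposer offers the other exactly their discounted continuation value.
If the distributor keeps x when proposing and the studio keeps y when proposing, then x = 80 − 0.68y and y = 80 − 0.68x.
Solving: x = 80(1 − 0.68) / (1 − 0.68·0.68) = 25.6 / 0.5376 ≈ 47.6190.
The studio gets 80 − 47.6190 ≈ 32.3810.

47.62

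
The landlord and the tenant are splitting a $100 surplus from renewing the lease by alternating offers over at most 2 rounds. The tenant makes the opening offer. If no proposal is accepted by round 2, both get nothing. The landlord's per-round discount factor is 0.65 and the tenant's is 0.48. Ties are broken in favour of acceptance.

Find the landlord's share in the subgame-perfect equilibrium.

65

Round 2 (the landlord proposes): the tenant will accept anything ≥ 0, so the landlord offers 0 and keeps 100.
Round 1 (the tenant proposes): the landlord can get 100 next round, worth 0.65 × 100 = 65 now; the tenant offers that and keeps 35.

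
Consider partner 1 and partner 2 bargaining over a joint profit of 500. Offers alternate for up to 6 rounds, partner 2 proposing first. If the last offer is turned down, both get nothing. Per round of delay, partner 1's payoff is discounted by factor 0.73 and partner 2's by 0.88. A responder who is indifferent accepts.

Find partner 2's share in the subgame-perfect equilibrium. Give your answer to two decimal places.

Round 6 (partner 1 proposes): rejection yields 0 for partner 2; partner 1 offers 0 and keeps 500.
Round 5 (partner 2 proposes): partner 1 can get 500 next round, worth 0.73 × 500 = 365 now. Partner 2 offers 365 and keeps 500 − 365 = 135.
Round 4 (partner 1 proposes): partner 2 can get 135 next round, worth 0.88 × 135 = 118.8 now, so partner 1 offers 118.8, keeping 381.2.
Round 3 (partner 2 proposes): partner 1 can get 381.2 next round, worth 0.73 × 381.2 = 278.276 now, so partner 2 offers 278.276, keeping 221.724.
Round 2 (partner 1 proposes): partner 2 can get 221.724 next round, worth 0.88 × 221.724 = 195.11712 now, so partner 1 offers 195.11712, keeping 304.88288.
Round 1 (partner 2 proposes): partner 1 can get 304.88288 next round, worth 0.73 × 304.88288 = 222.5645024 now. Partner 2 offers 222.5645024 and keeps 500 − 222.5645024 = 277.4354976.

277.44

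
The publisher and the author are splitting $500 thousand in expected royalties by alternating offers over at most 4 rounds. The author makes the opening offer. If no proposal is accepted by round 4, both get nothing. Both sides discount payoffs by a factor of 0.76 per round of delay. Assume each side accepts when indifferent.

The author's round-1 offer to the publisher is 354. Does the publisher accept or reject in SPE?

Round 4 (the publisher proposes): rejection yields 0 for the author; the publisher offers 0 and keeps 500.
Round 3 (the author proposes): the publisher can get 500 next round, worth 0.76 × 500 = 380 now, so the author offers 380, keeping 120.
Round 2 (the publisher proposes): the author can get 120 next round, worth 0.76 × 120 = 91.2 now. The publisher offers 91.2 and keeps 500 − 91.2 = 408.8.
So by rejecting in round 1, the publisher gets 408.8 next round, worth 0.76 × 408.8 = 310.688 now.
Offer 354 ≥ 310.688, so the publisher accepts.

Accept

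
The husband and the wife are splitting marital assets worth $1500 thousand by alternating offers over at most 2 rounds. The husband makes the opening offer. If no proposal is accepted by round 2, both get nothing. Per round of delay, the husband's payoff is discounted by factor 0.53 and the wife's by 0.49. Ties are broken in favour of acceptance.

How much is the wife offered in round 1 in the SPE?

Round 2 (the wife proposes): rejection yields 0 for the husband; the wife offers 0 and keeps 1500.
Round 1 (the husband proposes): the wife can get 1500 next round, worth 0.49 × 1500 = 735 now; the husband offers that and keeps 765.

735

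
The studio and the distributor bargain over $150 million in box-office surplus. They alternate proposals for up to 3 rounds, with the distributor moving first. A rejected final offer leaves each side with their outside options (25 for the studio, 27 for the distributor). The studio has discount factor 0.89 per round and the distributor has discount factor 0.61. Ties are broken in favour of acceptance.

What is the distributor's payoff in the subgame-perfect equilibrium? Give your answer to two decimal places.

84.36

By backward induction:
Round 3 (the distributor proposes): the studio gets 25 if talks fail, so the distributor offers 25 and keeps 125.
Round 2 (the studio proposes): the distributor can get 125 next round, worth 0.61 × 125 = 76.25 now; the studio offers that and keeps 73.75.
Round 1 (the distributor proposes): the studio can get 73.75 next round, worth 0.89 × 73.75 = 65.6375 now; the distributor offers that and keeps 84.3625.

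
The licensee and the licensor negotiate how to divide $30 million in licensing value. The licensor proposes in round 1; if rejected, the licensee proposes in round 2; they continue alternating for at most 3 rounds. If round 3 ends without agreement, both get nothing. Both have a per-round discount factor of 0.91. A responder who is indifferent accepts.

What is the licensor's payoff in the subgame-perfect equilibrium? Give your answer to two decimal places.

Solve by backward induction from round 3.
Round 3 (the licensor proposes): the licensee will accept anything ≥ 0, so the licensor offers 0 and keeps 30.
Round 2 (the licensee proposes): the licensor can get 30 next round, worth 0.91 × 30 = 27.3 now, so the licensee offers 27.3, keeping 2.7.
Round 1 (the licensor proposes): the licensee can get 2.7 next round, worth 0.91 × 2.7 = 2.457 now. The licensor offers 2.457 and keeps 30 − 2.457 = 27.543.

27.54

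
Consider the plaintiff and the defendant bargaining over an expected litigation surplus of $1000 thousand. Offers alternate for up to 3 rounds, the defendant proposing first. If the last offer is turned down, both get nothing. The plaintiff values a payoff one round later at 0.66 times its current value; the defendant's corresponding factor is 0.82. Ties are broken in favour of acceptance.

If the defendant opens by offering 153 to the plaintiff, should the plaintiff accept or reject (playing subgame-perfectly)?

Round 3 (the defendant proposes): the plaintiff will accept anything ≥ 0, so the defendant offers 0 and keeps 1000.
Round 2 (the plaintiff proposes): the defendant can get 1000 next round, worth 0.82 × 1000 = 820 now. The plaintiff offers 820 and keeps 1000 − 820 = 180.
So by rejecting in round 1, the plaintiff gets 180 next round, worth 0.66 × 180 = 118.8 now.
Offer 153 ≥ 118.8, so the plaintiff accepts.

Accept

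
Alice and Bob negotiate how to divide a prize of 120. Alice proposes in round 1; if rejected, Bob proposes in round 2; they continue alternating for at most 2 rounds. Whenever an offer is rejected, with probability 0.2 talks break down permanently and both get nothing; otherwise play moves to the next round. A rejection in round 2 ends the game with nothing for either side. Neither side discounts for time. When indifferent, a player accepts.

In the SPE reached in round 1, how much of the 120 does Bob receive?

By backward induction:
Round 2 (Bob proposes): Alice will accept anything ≥ 0, so Bob offers 0 and keeps 120.
Round 1 (Alice proposes): rejecting gives Bob an expected 0.8 × 120 = 96; Alice offers that and keeps 24.

96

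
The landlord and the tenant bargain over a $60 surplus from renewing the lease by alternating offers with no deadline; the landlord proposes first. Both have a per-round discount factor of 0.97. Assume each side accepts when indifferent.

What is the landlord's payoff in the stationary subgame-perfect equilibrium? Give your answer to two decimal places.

30.46

In a stationary SPE each proposer offers the other exactly their discounted continuation value.
If the landlord keeps x when proposing and the tenant keeps y when proposing, then x = 60 − 0.97y and y = 60 − 0.97x.
Solving: x = 60(1 − 0.97) / (1 − 0.97·0.97) = 1.8 / 0.0591 ≈ 30.4569.
The tenant gets 60 − 30.4569 ≈ 29.5431.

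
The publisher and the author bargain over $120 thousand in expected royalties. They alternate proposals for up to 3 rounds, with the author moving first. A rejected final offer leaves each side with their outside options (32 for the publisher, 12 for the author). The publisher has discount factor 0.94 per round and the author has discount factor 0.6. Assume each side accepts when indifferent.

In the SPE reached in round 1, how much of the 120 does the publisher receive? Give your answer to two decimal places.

63.17

Solve by backward induction from round 3.
Round 3 (the author proposes): the publisher gets 32 if talks fail, so the author offers 32 and keeps 88.
Round 2 (the publisher proposes): the author can get 88 next round, worth 0.6 × 88 = 52.8 now. The publisher offers 52.8 and keeps 120 − 52.8 = 67.2.
Round 1 (the author proposes): the publisher can get 67.2 next round, worth 0.94 × 67.2 = 63.168 now; the author offers that and keeps 56.832.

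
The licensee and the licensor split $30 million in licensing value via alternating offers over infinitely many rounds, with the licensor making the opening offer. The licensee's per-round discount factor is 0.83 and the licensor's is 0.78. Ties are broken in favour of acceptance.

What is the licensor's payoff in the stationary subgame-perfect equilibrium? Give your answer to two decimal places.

When the licensor proposes, the licensee accepts any offer worth at least 0.83 times what the licensee would get by proposing next round; and vice versa.
This gives x = 30 − 0.83y and y = 30 − 0.78x, where x and y are each side's share when it proposes.
Hence (1 − 0.83·0.78)x = 30(1 − 0.83), i.e. 0.3526·x = 5.1.
x ≈ 14.4640; the licensee's share is 30 − x ≈ 15.5360.

14.46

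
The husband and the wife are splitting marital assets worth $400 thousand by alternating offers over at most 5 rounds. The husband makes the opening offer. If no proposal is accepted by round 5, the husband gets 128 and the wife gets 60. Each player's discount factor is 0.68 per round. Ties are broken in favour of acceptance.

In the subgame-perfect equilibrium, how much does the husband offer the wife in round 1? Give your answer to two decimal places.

140.12

Round 5 (the husband proposes): the wife gets 60 if talks fail, so the husband offers 60 and keeps 340.
Round 4 (the wife proposes): the husband can get 340 next round, worth 0.68 × 340 = 231.2 now; the wife offers that and keeps 168.8.
Round 3 (the husband proposes): the wife can get 168.8 next round, worth 0.68 × 168.8 = 114.784 now; the husband offers that and keeps 285.216.
Round 2 (the wife proposes): the husband can get 285.216 next round, worth 0.68 × 285.216 = 193.94688 now; the wife offers that and keeps 206.05312.
Round 1 (the husband proposes): the wife can get 206.05312 next round, worth 0.68 × 206.05312 = 140.1161216 now. The husband offers 140.1161216 and keeps 400 − 140.1161216 = 259.8838784.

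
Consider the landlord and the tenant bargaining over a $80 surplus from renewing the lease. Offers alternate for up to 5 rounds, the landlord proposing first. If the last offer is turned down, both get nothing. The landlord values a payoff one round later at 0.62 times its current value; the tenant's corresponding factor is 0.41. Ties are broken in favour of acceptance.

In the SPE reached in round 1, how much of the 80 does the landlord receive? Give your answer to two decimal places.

Round 5 (the landlord proposes): rejection yields 0 for the tenant; the landlord offers 0 and keeps 80.
Round 4 (the tenant proposes): the landlord can get 80 next round, worth 0.62 × 80 = 49.6 now; the tenant offers that and keeps 30.4.
Round 3 (the landlord proposes): the tenant can get 30.4 next round, worth 0.41 × 30.4 = 12.464 now, so the landlord offers 12.464, keeping 67.536.
Round 2 (the tenant proposes): the landlord can get 67.536 next round, worth 0.62 × 67.536 = 41.87232 now. The tenant offers 41.87232 and keeps 80 − 41.87232 = 38.12768.
Round 1 (the landlord proposes): the tenant can get 38.12768 next round, worth 0.41 × 38.12768 = 15.6323488 now. The landlord offers 15.6323488 and keeps 80 − 15.6323488 = 64.3676512.

64.37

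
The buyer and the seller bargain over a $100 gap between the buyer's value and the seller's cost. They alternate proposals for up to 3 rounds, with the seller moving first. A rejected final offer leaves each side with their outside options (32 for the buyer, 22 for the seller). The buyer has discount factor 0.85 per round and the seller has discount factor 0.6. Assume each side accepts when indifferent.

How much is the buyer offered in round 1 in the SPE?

50.32

Round 3 (the seller proposes): the buyer gets 32 if talks fail, so the seller offers 32 and keeps 68.
Round 2 (the buyer proposes): the seller can get 68 next round, worth 0.6 × 68 = 40.8 now; the buyer offers that and keeps 59.2.
Round 1 (the seller proposes): the buyer can get 59.2 next round, worth 0.85 × 59.2 = 50.32 now. The seller offers 50.32 and keeps 100 − 50.32 = 49.68.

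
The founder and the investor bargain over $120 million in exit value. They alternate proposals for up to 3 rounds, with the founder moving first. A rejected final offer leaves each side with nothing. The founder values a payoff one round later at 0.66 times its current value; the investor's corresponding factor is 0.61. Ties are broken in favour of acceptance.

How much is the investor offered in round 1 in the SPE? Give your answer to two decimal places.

By backward induction:
Round 3 (the founder proposes): rejection yields 0 for the investor; the founder offers 0 and keeps 120.
Round 2 (the investor proposes): the founder can get 120 next round, worth 0.66 × 120 = 79.2 now, so the investor offers 79.2, keeping 40.8.
Round 1 (the founder proposes): the investor can get 40.8 next round, worth 0.61 × 40.8 = 24.888 now, so the founder offers 24.888, keeping 95.112.

24.89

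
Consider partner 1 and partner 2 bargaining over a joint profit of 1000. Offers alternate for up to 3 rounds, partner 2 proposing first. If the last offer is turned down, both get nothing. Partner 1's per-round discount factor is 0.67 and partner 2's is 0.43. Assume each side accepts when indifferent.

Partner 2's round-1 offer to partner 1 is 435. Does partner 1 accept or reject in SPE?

Round 3 (partner 2 proposes): partner 1 will accept anything ≥ 0, so partner 2 offers 0 and keeps 1000.
Round 2 (partner 1 proposes): partner 2 can get 1000 next round, worth 0.43 × 1000 = 430 now, so partner 1 offers 430, keeping 570.
So by rejecting in round 1, partner 1 gets 570 next round, worth 0.67 × 570 = 381.9 now.
Offer 435 ≥ 381.9, so partner 1 accepts.

Accept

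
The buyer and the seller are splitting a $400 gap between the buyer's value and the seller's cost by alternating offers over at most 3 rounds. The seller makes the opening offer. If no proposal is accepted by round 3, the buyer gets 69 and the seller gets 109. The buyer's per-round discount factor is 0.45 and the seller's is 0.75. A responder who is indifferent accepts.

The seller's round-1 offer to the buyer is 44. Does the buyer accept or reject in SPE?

Reject

Round 3 (the seller proposes): the buyer gets 69 if talks fail, so the seller offers 69 and keeps 331.
Round 2 (the buyer proposes): the seller can get 331 next round, worth 0.75 × 331 = 248.25 now; the buyer offers that and keeps 151.75.
So by rejecting in round 1, the buyer gets 151.75 next round, worth 0.45 × 151.75 = 68.2875 now.
Offer 44 < 68.2875, so the buyer rejects.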